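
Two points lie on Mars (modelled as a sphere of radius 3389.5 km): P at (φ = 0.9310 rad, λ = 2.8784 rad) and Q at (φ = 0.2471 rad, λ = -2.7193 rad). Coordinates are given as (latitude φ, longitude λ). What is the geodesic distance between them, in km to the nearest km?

2951 km

Let φ₁ = 0.9310 rad, φ₂ = 0.2471 rad, and Δλ = 0.6855 rad.
cos c = sin φ₁ sin φ₂ + cos φ₁ cos φ₂ cos Δλ = (0.8022)(0.2446) + (0.5970)(0.9696)(0.7741) = 0.64435,
so c = arccos(0.64435) = 0.87063 rad.
Distance = R·c = 3389.5 × 0.8706 ≈ 2951 km.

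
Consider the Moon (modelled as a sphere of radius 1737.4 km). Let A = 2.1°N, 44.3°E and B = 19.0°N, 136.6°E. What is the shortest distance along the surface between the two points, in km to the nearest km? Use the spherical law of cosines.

In radians: φ₁ = 0.0367, φ₂ = 0.3316, Δλ = 92.300° = 1.6109 rad.
cos c = sin φ₁ sin φ₂ + cos φ₁ cos φ₂ cos Δλ = (0.0366)(0.3256) + (0.9993)(0.9455)(-0.0401) = -0.02599,
so c = arccos(-0.02599) = 1.59679 rad.
Distance = R·c = 1737.4 × 1.5968 ≈ 2774 km.

2774 km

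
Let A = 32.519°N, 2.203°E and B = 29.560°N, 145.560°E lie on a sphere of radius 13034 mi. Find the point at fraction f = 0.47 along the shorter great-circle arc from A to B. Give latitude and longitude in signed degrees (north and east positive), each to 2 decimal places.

62.41°, 69.52°

Central angle δ = 1.9000 rad. Interpolating on the sphere with fraction f = 0.47:
P = [sin((1−f)δ)·A + sin(fδ)·B] / sin δ = 0.8932·A + 0.8232·B in Cartesian coordinates,
giving P = (0.1621, 0.4339, 0.8863), i.e. latitude 62.41°, longitude 69.52°.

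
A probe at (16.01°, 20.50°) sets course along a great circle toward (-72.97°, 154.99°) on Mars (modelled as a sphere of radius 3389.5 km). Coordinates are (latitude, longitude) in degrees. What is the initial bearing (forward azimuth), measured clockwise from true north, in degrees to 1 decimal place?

166.4°

With φ₁ = 0.2794, φ₂ = -1.2736, Δλ = 2.3473 rad, the forward-azimuth formula gives
θ = atan2( sin Δλ cos φ₂ , cos φ₁ sin φ₂ − sin φ₁ cos φ₂ cos Δλ ) = atan2(0.2089, -0.8625) = 166.38°.
So the initial bearing is 166.4°.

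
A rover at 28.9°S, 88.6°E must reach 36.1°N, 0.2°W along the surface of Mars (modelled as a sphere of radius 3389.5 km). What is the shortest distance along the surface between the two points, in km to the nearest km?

In radians: φ₁ = -0.5044, φ₂ = 0.6301, Δλ = -88.800° = -1.5499 rad.
cos c = sin φ₁ sin φ₂ + cos φ₁ cos φ₂ cos Δλ = (-0.4833)(0.5892) + (0.8755)(0.8080)(0.0209) = -0.26993,
so c = arccos(-0.26993) = 1.84412 rad.
Distance = R·c = 3389.5 × 1.8441 ≈ 6251 km.

6251 km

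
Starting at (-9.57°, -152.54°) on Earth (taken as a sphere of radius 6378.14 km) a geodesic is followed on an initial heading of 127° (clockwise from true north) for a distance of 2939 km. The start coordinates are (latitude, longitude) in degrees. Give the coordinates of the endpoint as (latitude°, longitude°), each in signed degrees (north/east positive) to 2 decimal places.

Angular distance δ = d/R = 2939/6378.14 = 0.46079 rad; initial bearing θ = 2.2166 rad.
sin φ₂ = sin φ₁ cos δ + cos φ₁ sin δ cos θ = (-0.1663)(0.8957) + (0.9861)(0.4447)(-0.6018) = -0.4128, so φ₂ = -24.38°.
Δλ = atan2(sin θ sin δ cos φ₁, cos δ − sin φ₁ sin φ₂) = atan2(0.3502, 0.8271) = 22.948°.
λ₂ = -152.540° + 22.948° = -129.59°.

-24.38°, -129.59°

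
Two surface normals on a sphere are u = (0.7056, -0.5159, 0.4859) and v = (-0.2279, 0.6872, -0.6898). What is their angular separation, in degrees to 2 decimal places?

148.26°

u·v = -0.8505; |u| = 1.0001, |v| = 1.0000.
cos θ = (u·v)/(|u||v|) = -0.8505, so θ = 148.26°.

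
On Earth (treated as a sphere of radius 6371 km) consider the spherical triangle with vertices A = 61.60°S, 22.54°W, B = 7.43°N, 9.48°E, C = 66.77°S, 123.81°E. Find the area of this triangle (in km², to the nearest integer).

Side lengths (central angles): a = 1.8546, b = 0.8604, c = 1.2806 rad; semiperimeter s = 1.9978.
By l'Huilier's theorem, tan(E/4) = √[tan(s/2) tan((s−a)/2) tan((s−b)/2) tan((s−c)/2)], giving spherical excess E = 0.6478 rad.
Area = E·R² = 0.6478 × (6371)² ≈ 26293078 km².

26293078 km²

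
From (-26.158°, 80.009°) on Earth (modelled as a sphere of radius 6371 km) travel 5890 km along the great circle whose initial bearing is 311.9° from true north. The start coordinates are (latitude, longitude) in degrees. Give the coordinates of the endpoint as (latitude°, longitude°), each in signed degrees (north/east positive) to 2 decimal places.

Angular distance δ = d/R = 5890/6371 = 0.92450 rad; initial bearing θ = 5.4437 rad.
sin φ₂ = sin φ₁ cos δ + cos φ₁ sin δ cos θ = (-0.4408)(0.6022) + (0.8976)(0.7983)(0.6678) = 0.2130, so φ₂ = 12.30°.
Δλ = atan2(sin θ sin δ cos φ₁, cos δ − sin φ₁ sin φ₂) = atan2(-0.5333, 0.6962) = -37.457°.
λ₂ = 80.009° − 37.457° = 42.55°.

12.30°, 42.55°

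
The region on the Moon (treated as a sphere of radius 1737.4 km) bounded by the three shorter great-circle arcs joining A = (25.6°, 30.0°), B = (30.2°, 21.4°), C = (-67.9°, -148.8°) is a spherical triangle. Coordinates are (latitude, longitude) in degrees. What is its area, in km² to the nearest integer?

1131943 km²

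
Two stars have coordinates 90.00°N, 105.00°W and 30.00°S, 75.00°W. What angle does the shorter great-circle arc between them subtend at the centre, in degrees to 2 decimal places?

120.00°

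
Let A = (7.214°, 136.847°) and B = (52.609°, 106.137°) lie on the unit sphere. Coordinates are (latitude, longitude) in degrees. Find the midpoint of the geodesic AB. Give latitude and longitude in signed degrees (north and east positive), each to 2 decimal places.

Central angle δ = 0.9049 rad. Interpolating on the sphere with fraction f = 0.5:
P = [sin((1−f)δ)·A + sin(fδ)·B] / sin δ = 0.5559·A + 0.5559·B in Cartesian coordinates,
giving P = (-0.4962, 0.7015, 0.5115), i.e. latitude 30.76°, longitude 125.27°.

30.76°, 125.27°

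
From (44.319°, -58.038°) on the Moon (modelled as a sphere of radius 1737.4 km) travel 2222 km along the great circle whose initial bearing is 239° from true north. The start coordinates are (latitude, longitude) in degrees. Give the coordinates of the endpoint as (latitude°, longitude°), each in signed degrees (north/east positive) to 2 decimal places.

Angular distance δ = d/R = 2222/1737.4 = 1.27892 rad; initial bearing θ = 4.1713 rad.
sin φ₂ = sin φ₁ cos δ + cos φ₁ sin δ cos θ = (0.6987)(0.2877) + (0.7155)(0.9577)(-0.5150) = -0.1519, so φ₂ = -8.74°.
Δλ = atan2(sin θ sin δ cos φ₁, cos δ − sin φ₁ sin φ₂) = atan2(-0.5873, 0.3939) = -56.155°.
λ₂ = -58.038° − 56.155° = -114.19°.

-8.74°, -114.19°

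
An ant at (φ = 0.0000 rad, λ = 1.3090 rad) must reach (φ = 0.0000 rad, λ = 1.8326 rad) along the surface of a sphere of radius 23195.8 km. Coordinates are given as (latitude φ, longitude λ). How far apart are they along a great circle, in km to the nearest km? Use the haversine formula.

In radians: φ₁ = 0.0000, φ₂ = 0.0000, Δλ = 30.000° = 0.5236 rad.
Haversine: a = sin²(Δφ/2) + cos φ₁ cos φ₂ sin²(Δλ/2) = 0.0000 + (1.0000)(1.0000)(0.0670) = 0.06699.
Central angle c = 2·arcsin(√a) = 0.52360 rad.
Distance = R·c = 23195.8 × 0.5236 ≈ 12145 km.

12145 km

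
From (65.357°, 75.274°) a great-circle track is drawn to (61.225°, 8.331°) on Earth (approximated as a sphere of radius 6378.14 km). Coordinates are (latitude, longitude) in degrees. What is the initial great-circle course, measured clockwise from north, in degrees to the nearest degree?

294°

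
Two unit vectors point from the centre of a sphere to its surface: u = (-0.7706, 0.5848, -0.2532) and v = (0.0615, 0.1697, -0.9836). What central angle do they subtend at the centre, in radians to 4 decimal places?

u·v = 0.3009; |u| = 1.0000, |v| = 1.0000.
cos θ = (u·v)/(|u||v|) = 0.3009, so θ = 1.2652 rad.

1.2652 rad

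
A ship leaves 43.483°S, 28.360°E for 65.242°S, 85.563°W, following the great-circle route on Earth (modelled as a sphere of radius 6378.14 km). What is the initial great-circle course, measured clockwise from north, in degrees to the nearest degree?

Δλ = -113.923° = -1.9883 rad.
y = sin Δλ · cos φ₂ = (-0.9141)(0.4188) = -0.3828
x = cos φ₁ sin φ₂ − sin φ₁ cos φ₂ cos Δλ = (0.7256)(-0.9081) − (-0.6881)(0.4188)(-0.4055) = -0.7757
θ = atan2(y, x) = -153.73°; adding 360° gives 206°.

206°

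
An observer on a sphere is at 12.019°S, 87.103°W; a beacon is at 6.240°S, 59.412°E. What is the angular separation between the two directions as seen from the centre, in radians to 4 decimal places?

2.4788 rad

Let φ₁ = -0.2098 rad, φ₂ = -0.1089 rad, and Δλ = 2.5572 rad.
Haversine: a = sin²(Δφ/2) + cos φ₁ cos φ₂ sin²(Δλ/2) = 0.0025 + (0.9781)(0.9941)(0.9170) = 0.89414.
Central angle c = 2·arcsin(√a) = 2.47881 rad.
So the angular separation is 2.4788 rad.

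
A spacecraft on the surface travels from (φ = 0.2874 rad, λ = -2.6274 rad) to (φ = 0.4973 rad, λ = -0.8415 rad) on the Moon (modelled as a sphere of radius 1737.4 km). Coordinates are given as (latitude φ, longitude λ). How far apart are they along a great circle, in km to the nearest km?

In radians: φ₁ = 0.2874, φ₂ = 0.4973, Δλ = 102.325° = 1.7859 rad.
cos c = sin φ₁ sin φ₂ + cos φ₁ cos φ₂ cos Δλ = (0.2835)(0.4771) + (0.9590)(0.8789)(-0.2134) = -0.04467,
so c = arccos(-0.04467) = 1.61549 rad.
Distance = R·c = 1737.4 × 1.6155 ≈ 2807 km.

2807 km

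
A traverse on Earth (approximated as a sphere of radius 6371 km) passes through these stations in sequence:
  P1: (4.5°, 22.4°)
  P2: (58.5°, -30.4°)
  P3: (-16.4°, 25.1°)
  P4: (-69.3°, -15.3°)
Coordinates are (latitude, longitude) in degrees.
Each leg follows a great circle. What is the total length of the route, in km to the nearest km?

Leg P1→P2: central angle 1.1790 rad, distance 7511.6 km.
Leg P2→P3: central angle 1.5276 rad, distance 9732.4 km.
Leg P3→P4: central angle 1.0212 rad, distance 6506.0 km.
Total: 7511.6 + 9732.4 + 6506.0 ≈ 23750 km.

23750 km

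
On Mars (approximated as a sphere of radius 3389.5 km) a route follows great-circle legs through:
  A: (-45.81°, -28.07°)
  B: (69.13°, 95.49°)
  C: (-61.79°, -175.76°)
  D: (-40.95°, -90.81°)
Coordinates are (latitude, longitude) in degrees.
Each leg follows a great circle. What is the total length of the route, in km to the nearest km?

Leg A→B: central angle 2.5103 rad, distance 8508.6 km.
Leg B→C: central angle 2.5317 rad, distance 8581.3 km.
Leg C→D: central angle 0.9160 rad, distance 3104.9 km.
Total: 8508.6 + 8581.3 + 3104.9 ≈ 20195 km.

20195 km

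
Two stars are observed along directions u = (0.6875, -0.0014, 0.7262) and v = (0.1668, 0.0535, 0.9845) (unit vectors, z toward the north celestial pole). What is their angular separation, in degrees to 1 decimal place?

u·v = 0.8295; |u| = 1.0000, |v| = 1.0000.
cos θ = (u·v)/(|u||v|) = 0.8296, so θ = 33.9°.

33.9°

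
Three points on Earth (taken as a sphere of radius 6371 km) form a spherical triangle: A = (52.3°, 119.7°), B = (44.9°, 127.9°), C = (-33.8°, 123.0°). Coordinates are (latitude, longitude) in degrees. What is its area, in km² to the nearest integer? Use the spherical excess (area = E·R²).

3421008 km²

Side lengths (central angles): a = 1.3758, b = 1.5036, c = 0.1599 rad; semiperimeter s = 1.5196.
By l'Huilier's theorem, tan(E/4) = √[tan(s/2) tan((s−a)/2) tan((s−b)/2) tan((s−c)/2)], giving spherical excess E = 0.0843 rad.
Area = E·R² = 0.0843 × (6371)² ≈ 3421008 km².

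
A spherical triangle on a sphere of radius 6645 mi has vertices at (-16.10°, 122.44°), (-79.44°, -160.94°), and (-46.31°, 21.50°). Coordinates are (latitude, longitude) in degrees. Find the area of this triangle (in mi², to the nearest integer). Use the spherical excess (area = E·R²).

Side lengths (central angles): a = 0.9467, b = 1.4962, c = 1.2521 rad; semiperimeter s = 1.8475.
By l'Huilier's theorem, tan(E/4) = √[tan(s/2) tan((s−a)/2) tan((s−b)/2) tan((s−c)/2)], giving spherical excess E = 0.7382 rad.
Area = E·R² = 0.7382 × (6645)² ≈ 32595780 mi².

32595780 mi²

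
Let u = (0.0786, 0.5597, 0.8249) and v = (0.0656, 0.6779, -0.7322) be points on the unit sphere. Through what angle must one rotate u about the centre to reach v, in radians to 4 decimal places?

u·v = -0.2194; |u| = 1.0000, |v| = 1.0000.
cos θ = (u·v)/(|u||v|) = -0.2194, so θ = 1.7920 rad.

1.7920 rad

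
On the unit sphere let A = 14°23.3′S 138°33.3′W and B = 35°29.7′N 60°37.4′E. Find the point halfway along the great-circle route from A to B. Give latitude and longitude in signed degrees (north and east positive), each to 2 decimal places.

Central angle δ = 2.6663 rad. Interpolating on the sphere with fraction f = 0.5:
P = [sin((1−f)δ)·A + sin(fδ)·B] / sin δ = 2.1238·A + 2.1238·B in Cartesian coordinates,
giving P = (-0.6938, 0.1451, 0.7054), i.e. latitude 44.86°, longitude 168.19°.

44.86°, 168.19°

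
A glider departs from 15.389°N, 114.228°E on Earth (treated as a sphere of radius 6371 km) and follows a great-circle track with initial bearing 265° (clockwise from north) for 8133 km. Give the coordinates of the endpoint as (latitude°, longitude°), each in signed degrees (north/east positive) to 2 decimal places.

-0.20°, 41.79°

Angular distance δ = d/R = 8133/6371 = 1.27657 rad; initial bearing θ = 4.6251 rad.
sin φ₂ = sin φ₁ cos δ + cos φ₁ sin δ cos θ = (0.2654)(0.2900) + (0.9641)(0.9570)(-0.0872) = -0.0035, so φ₂ = -0.20°.
Δλ = atan2(sin θ sin δ cos φ₁, cos δ − sin φ₁ sin φ₂) = atan2(-0.9192, 0.2909) = -72.438°.
λ₂ = 114.228° − 72.438° = 41.79°.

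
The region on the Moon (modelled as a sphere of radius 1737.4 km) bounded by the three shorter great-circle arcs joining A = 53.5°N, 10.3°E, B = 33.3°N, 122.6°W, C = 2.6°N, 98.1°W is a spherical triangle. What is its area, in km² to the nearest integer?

Side lengths (central angles): a = 0.6686, b = 1.7225, c = 1.4677 rad; semiperimeter s = 1.9294.
By l'Huilier's theorem, tan(E/4) = √[tan(s/2) tan((s−a)/2) tan((s−b)/2) tan((s−c)/2)], giving spherical excess E = 0.6358 rad.
Area = E·R² = 0.6358 × (1737.4)² ≈ 1919072 km².

1919072 km²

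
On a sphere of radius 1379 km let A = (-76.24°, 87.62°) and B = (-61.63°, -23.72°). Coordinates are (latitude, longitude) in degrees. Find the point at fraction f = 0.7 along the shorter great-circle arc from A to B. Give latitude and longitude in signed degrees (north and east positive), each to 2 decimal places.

The central angle between A and B is δ = 0.6206 rad.
With f = 0.7, the slerp weights are sin((1−f)δ)/sin δ = 0.3183 and sin(fδ)/sin δ = 0.7238.
Weighted sum of the unit vectors: (0.3183)·(0.0099,0.2377,-0.9713) + (0.7238)·(0.4350,-0.1911,-0.8799) = (0.3180, -0.0627, -0.9460).
Converting back: φ = atan2(z, √(x²+y²)) = -71.09°, λ = atan2(y, x) = -11.15°.

-71.09°, -11.15°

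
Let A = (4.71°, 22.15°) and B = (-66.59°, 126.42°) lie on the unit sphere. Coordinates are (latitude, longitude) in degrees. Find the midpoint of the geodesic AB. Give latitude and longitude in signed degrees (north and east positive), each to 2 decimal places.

-40.52°, 45.34°

The central angle between A and B is δ = 1.7446 rad.
With f = 0.5, the slerp weights are sin((1−f)δ)/sin δ = 0.7775 and sin(fδ)/sin δ = 0.7775.
Weighted sum of the unit vectors: (0.7775)·(0.9231,0.3758,0.0821) + (0.7775)·(-0.2359,0.3197,-0.9177) = (0.5343, 0.5408, -0.6497).
Converting back: φ = atan2(z, √(x²+y²)) = -40.52°, λ = atan2(y, x) = 45.34°.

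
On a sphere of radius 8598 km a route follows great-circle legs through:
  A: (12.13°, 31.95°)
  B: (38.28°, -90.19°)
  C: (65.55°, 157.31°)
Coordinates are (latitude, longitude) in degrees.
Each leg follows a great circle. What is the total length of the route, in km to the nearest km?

25521 km

Leg A→B: central angle 1.8526 rad, distance 15928.8 km.
Leg B→C: central angle 1.1156 rad, distance 9592.2 km.
Total: 15928.8 + 9592.2 ≈ 25521 km.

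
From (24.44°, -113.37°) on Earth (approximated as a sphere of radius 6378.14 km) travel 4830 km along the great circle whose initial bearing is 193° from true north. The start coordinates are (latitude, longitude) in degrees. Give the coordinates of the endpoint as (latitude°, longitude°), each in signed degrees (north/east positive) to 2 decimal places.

-17.98°, -122.72°

Angular distance δ = d/R = 4830/6378.14 = 0.75727 rad; initial bearing θ = 3.3685 rad.
sin φ₂ = sin φ₁ cos δ + cos φ₁ sin δ cos θ = (0.4137)(0.7267) + (0.9104)(0.6869)(-0.9744) = -0.3087, so φ₂ = -17.98°.
Δλ = atan2(sin θ sin δ cos φ₁, cos δ − sin φ₁ sin φ₂) = atan2(-0.1407, 0.8544) = -9.350°.
λ₂ = -113.370° − 9.350° = -122.72°.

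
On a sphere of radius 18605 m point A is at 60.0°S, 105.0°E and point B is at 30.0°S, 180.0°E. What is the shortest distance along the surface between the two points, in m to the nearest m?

18499 m

With latitudes φ₁ = -60.000°, φ₂ = -30.000° and longitude difference Δλ = 75.000°:
cos c = sin φ₁ sin φ₂ + cos φ₁ cos φ₂ cos Δλ = (-0.8660)(-0.5000) + (0.5000)(0.8660)(0.2588) = 0.54508,
so c = arccos(0.54508) = 0.99431 rad.
Distance = R·c = 18605 × 0.9943 ≈ 18499 m.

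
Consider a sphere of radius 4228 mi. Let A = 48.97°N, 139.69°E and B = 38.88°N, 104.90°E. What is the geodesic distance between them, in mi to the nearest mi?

1972 mi

In radians: φ₁ = 0.8547, φ₂ = 0.6786, Δλ = -34.790° = -0.6072 rad.
Haversine: a = sin²(Δφ/2) + cos φ₁ cos φ₂ sin²(Δλ/2) = 0.0077 + (0.6565)(0.7785)(0.0894) = 0.05341.
Central angle c = 2·arcsin(√a) = 0.46641 rad.
Distance = R·c = 4228 × 0.4664 ≈ 1972 mi.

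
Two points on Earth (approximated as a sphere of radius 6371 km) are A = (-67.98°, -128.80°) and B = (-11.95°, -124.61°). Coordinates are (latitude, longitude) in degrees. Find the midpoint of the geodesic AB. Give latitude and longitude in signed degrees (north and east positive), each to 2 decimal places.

Central angle δ = 0.9791 rad. Interpolating on the sphere with fraction f = 0.5:
P = [sin((1−f)δ)·A + sin(fδ)·B] / sin δ = 0.5665·A + 0.5665·B in Cartesian coordinates,
giving P = (-0.4479, -0.6217, -0.6425), i.e. latitude -39.98°, longitude -125.77°.

-39.98°, -125.77°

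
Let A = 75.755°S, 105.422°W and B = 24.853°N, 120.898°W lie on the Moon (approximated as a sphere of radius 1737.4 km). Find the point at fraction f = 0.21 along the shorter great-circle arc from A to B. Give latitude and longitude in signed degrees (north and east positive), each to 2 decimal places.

-54.80°, -114.34°

Central angle δ = 1.7642 rad. Interpolating on the sphere with fraction f = 0.21:
P = [sin((1−f)δ)·A + sin(fδ)·B] / sin δ = 1.0031·A + 0.3689·B in Cartesian coordinates,
giving P = (-0.2375, -0.5252, -0.8172), i.e. latitude -54.80°, longitude -114.34°.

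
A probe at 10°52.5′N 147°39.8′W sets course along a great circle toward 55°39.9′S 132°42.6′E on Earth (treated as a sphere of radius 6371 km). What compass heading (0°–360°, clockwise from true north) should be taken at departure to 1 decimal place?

Δλ = -79.627° = -1.3897 rad.
y = sin Δλ · cos φ₂ = (-0.9837)(0.5640) = -0.5548
x = cos φ₁ sin φ₂ − sin φ₁ cos φ₂ cos Δλ = (0.9820)(-0.8258) − (0.1887)(0.5640)(0.1801) = -0.8301
θ = atan2(y, x) = -146.24°; adding 360° gives 213.8°.

213.8°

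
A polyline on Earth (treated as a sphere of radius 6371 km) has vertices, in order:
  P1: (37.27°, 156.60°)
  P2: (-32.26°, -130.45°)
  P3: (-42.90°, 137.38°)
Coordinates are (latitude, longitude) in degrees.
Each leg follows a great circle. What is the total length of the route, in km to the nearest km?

18610 km

Leg P1→P2: central angle 1.6971 rad, distance 10811.9 km.
Leg P2→P3: central angle 1.2240 rad, distance 7798.1 km.
Total: 10811.9 + 7798.1 ≈ 18610 km.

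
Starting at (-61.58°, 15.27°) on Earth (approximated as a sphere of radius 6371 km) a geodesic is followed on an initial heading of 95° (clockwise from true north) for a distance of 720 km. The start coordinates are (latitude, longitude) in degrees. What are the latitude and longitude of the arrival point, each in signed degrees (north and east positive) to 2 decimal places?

Angular distance δ = d/R = 720/6371 = 0.11301 rad; initial bearing θ = 1.6581 rad.
sin φ₂ = sin φ₁ cos δ + cos φ₁ sin δ cos θ = (-0.8795)(0.9936) + (0.4759)(0.1128)(-0.0872) = -0.8785, so φ₂ = -61.47°.
Δλ = atan2(sin θ sin δ cos φ₁, cos δ − sin φ₁ sin φ₂) = atan2(0.0535, 0.2210) = 13.603°.
λ₂ = 15.270° + 13.603° = 28.87°.

-61.47°, 28.87°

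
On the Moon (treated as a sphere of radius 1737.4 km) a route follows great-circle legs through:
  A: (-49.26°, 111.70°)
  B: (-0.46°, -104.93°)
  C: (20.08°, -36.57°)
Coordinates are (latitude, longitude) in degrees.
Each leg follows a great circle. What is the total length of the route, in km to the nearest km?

5794 km

Leg A→B: central angle 2.1149 rad, distance 3674.4 km.
Leg B→C: central angle 1.2201 rad, distance 2119.7 km.
Total: 3674.4 + 2119.7 ≈ 5794 km.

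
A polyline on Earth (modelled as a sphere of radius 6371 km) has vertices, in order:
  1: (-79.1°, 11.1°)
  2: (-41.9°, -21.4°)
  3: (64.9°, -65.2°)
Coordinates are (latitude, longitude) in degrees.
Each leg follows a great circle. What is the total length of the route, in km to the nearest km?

16833 km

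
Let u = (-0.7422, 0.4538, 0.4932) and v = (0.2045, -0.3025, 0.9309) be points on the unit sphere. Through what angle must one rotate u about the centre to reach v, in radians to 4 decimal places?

u·v = 0.1701; |u| = 1.0000, |v| = 1.0000.
cos θ = (u·v)/(|u||v|) = 0.1701, so θ = 1.3999 rad.

1.3999 rad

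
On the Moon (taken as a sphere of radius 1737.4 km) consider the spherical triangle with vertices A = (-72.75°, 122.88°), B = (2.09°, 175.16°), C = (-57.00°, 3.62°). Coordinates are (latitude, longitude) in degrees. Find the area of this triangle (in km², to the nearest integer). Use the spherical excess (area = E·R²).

532777 km²

Side lengths (central angles): a = 2.1760, b = 0.7641, c = 1.4238 rad; semiperimeter s = 2.1820.
By l'Huilier's theorem, tan(E/4) = √[tan(s/2) tan((s−a)/2) tan((s−b)/2) tan((s−c)/2)], giving spherical excess E = 0.1765 rad.
Area = E·R² = 0.1765 × (1737.4)² ≈ 532777 km².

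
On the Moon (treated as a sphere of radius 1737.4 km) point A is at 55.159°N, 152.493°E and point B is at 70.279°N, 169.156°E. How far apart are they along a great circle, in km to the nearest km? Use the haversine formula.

510 km

In radians: φ₁ = 0.9627, φ₂ = 1.2266, Δλ = 16.663° = 0.2908 rad.
Haversine: a = sin²(Δφ/2) + cos φ₁ cos φ₂ sin²(Δλ/2) = 0.0173 + (0.5713)(0.3374)(0.0210) = 0.02136.
Central angle c = 2·arcsin(√a) = 0.29333 rad.
Distance = R·c = 1737.4 × 0.2933 ≈ 510 km.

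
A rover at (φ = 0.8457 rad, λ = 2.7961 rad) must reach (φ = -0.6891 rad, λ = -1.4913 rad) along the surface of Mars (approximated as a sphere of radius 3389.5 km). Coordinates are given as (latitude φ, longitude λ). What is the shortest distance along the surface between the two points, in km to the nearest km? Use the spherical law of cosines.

7891 km

In radians: φ₁ = 0.8457, φ₂ = -0.6891, Δλ = 114.350° = 1.9958 rad.
cos c = sin φ₁ sin φ₂ + cos φ₁ cos φ₂ cos Δλ = (0.7484)(-0.6358) + (0.6632)(0.7718)(-0.4123) = -0.68694,
so c = arccos(-0.68694) = 2.32807 rad.
Distance = R·c = 3389.5 × 2.3281 ≈ 7891 km.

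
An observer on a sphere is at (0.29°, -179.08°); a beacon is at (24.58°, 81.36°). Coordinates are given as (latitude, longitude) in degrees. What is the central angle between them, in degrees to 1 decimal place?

98.6°

With latitudes φ₁ = 0.290°, φ₂ = 24.580° and longitude difference Δλ = -99.560°:
cos c = sin φ₁ sin φ₂ + cos φ₁ cos φ₂ cos Δλ = (0.0051)(0.4160) + (1.0000)(0.9094)(-0.1661) = -0.14892,
so c = arccos(-0.14892) = 1.72028 rad.
So the angular separation is 98.6°.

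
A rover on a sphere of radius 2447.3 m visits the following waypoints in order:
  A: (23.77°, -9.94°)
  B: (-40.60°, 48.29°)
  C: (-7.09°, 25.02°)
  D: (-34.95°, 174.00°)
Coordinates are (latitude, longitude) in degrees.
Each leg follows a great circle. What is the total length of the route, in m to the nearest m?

10775 m

Leg A→B: central angle 1.4671 rad, distance 3590.3 m.
Leg B→C: central angle 0.6880 rad, distance 1683.8 m.
Leg C→D: central angle 2.2477 rad, distance 5500.7 m.
Total: 3590.3 + 1683.8 + 5500.7 ≈ 10775 m.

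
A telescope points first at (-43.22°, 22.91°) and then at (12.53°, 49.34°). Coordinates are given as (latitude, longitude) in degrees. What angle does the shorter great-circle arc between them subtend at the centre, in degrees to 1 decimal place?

60.8°

In radians: φ₁ = -0.7543, φ₂ = 0.2187, Δλ = 26.430° = 0.4613 rad.
Haversine: a = sin²(Δφ/2) + cos φ₁ cos φ₂ sin²(Δλ/2) = 0.2186 + (0.7287)(0.9762)(0.0523) = 0.25577.
Central angle c = 2·arcsin(√a) = 1.06048 rad.
So the angular separation is 60.8°.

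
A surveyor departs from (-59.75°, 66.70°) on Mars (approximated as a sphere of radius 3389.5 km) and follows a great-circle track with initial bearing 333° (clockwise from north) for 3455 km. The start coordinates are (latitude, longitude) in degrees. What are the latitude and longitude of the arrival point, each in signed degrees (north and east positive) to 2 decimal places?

Angular distance δ = d/R = 3455/3389.5 = 1.01932 rad; initial bearing θ = 5.8119 rad.
sin φ₂ = sin φ₁ cos δ + cos φ₁ sin δ cos θ = (-0.8638)(0.5239) + (0.5038)(0.8518)(0.8910) = -0.0703, so φ₂ = -4.03°.
Δλ = atan2(sin θ sin δ cos φ₁, cos δ − sin φ₁ sin φ₂) = atan2(-0.1948, 0.4632) = -22.808°.
λ₂ = 66.700° − 22.808° = 43.89°.

-4.03°, 43.89°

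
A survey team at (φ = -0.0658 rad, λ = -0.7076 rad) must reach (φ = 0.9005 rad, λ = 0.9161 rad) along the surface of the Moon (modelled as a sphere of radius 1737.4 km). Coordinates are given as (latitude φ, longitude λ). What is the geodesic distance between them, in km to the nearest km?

In radians: φ₁ = -0.0658, φ₂ = 0.9005, Δλ = 93.031° = 1.6237 rad.
Haversine: a = sin²(Δφ/2) + cos φ₁ cos φ₂ sin²(Δλ/2) = 0.2158 + (0.9978)(0.6212)(0.5264) = 0.54215.
Central angle c = 2·arcsin(√a) = 1.65520 rad.
Distance = R·c = 1737.4 × 1.6552 ≈ 2876 km.

2876 km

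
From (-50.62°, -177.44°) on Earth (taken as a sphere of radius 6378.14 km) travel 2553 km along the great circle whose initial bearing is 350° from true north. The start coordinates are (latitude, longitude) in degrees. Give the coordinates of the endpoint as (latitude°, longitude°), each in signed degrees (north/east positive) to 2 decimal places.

-27.93°, 178.17°

Angular distance δ = d/R = 2553/6378.14 = 0.40027 rad; initial bearing θ = 6.1087 rad.
sin φ₂ = sin φ₁ cos δ + cos φ₁ sin δ cos θ = (-0.7730)(0.9210) + (0.6345)(0.3897)(0.9848) = -0.4684, so φ₂ = -27.93°.
Δλ = atan2(sin θ sin δ cos φ₁, cos δ − sin φ₁ sin φ₂) = atan2(-0.0429, 0.5589) = -4.392°.
λ₂ = -177.440° − 4.392° = -181.83° → 178.17° after wrapping to (−180°, 180°].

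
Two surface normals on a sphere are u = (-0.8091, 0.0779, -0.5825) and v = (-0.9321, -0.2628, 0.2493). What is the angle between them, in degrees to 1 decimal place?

54.0°

u·v = 0.5885; |u| = 1.0000, |v| = 1.0000.
cos θ = (u·v)/(|u||v|) = 0.5885, so θ = 54.0°.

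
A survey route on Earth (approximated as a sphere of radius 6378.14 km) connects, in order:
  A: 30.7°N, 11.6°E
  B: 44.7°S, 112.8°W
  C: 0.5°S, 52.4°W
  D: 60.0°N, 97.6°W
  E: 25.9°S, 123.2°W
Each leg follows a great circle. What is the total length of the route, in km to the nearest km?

Leg A→B: central angle 2.3524 rad, distance 15003.9 km.
Leg B→C: central angle 1.2055 rad, distance 7688.9 km.
Leg C→D: central angle 1.2188 rad, distance 7773.9 km.
Leg D→E: central angle 1.5434 rad, distance 9844.3 km.
Total: 15003.9 + 7688.9 + 7773.9 + 9844.3 ≈ 40311 km.

40311 km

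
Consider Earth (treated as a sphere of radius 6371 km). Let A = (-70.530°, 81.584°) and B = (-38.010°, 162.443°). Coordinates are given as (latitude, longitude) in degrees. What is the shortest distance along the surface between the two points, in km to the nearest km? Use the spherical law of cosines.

With latitudes φ₁ = -70.530°, φ₂ = -38.010° and longitude difference Δλ = 80.859°:
cos c = sin φ₁ sin φ₂ + cos φ₁ cos φ₂ cos Δλ = (-0.9428)(-0.6158) + (0.3333)(0.7879)(0.1589) = 0.62231,
so c = arccos(0.62231) = 0.89911 rad.
Distance = R·c = 6371 × 0.8991 ≈ 5728 km.

5728 km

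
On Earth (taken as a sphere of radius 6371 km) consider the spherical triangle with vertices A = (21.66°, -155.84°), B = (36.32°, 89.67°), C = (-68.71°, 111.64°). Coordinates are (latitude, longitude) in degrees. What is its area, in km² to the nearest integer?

Side lengths (central angles): a = 1.8552, b = 1.9377, c = 1.6627 rad; semiperimeter s = 2.7278.
By l'Huilier's theorem, tan(E/4) = √[tan(s/2) tan((s−a)/2) tan((s−b)/2) tan((s−c)/2)], giving spherical excess E = 2.5453 rad.
Area = E·R² = 2.5453 × (6371)² ≈ 103314370 km².

103314370 km²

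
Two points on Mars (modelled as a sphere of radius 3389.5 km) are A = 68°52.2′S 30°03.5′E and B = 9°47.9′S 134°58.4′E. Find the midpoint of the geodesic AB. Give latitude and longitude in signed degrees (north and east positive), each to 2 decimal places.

-49.02°, 113.66°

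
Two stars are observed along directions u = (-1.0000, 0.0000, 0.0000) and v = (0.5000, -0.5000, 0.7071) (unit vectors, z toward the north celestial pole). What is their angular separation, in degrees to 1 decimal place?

120.0°

u·v = -0.5000; |u| = 1.0000, |v| = 1.0000.
cos θ = (u·v)/(|u||v|) = -0.5000, so θ = 120.0°.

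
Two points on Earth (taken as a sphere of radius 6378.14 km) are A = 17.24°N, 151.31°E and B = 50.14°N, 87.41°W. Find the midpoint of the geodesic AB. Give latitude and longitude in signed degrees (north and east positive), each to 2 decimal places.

52.08°, -167.34°

Central angle δ = 1.6612 rad. Interpolating on the sphere with fraction f = 0.5:
P = [sin((1−f)δ)·A + sin(fδ)·B] / sin δ = 0.7414·A + 0.7414·B in Cartesian coordinates,
giving P = (-0.5997, -0.1348, 0.7888), i.e. latitude 52.08°, longitude -167.34°.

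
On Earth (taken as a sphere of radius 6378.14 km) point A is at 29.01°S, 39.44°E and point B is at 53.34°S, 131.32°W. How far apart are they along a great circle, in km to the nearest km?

10827 km

With latitudes φ₁ = -29.010°, φ₂ = -53.340° and longitude difference Δλ = -170.760°:
cos c = sin φ₁ sin φ₂ + cos φ₁ cos φ₂ cos Δλ = (-0.4850)(-0.8022) + (0.8745)(0.5971)(-0.9870) = -0.12635,
so c = arccos(-0.12635) = 1.69748 rad.
Distance = R·c = 6378.14 × 1.6975 ≈ 10827 km.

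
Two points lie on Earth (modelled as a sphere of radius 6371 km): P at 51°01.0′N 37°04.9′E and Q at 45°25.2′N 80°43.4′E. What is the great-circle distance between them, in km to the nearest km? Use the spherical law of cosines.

3243 km

In radians: φ₁ = 0.8904, φ₂ = 0.7927, Δλ = 43.642° = 0.7617 rad.
cos c = sin φ₁ sin φ₂ + cos φ₁ cos φ₂ cos Δλ = (0.7773)(0.7123) + (0.6291)(0.7019)(0.7237) = 0.87322,
so c = arccos(0.87322) = 0.50903 rad.
Distance = R·c = 6371 × 0.5090 ≈ 3243 km.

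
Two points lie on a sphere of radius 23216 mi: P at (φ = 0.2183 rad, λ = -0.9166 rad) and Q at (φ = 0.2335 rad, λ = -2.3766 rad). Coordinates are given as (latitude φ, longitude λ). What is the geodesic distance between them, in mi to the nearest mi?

With latitudes φ₁ = 12.508°, φ₂ = 13.379° and longitude difference Δλ = -83.652°:
Haversine: a = sin²(Δφ/2) + cos φ₁ cos φ₂ sin²(Δλ/2) = 0.0001 + (0.9763)(0.9729)(0.4447) = 0.42244.
Central angle c = 2·arcsin(√a) = 1.41504 rad.
Distance = R·c = 23216 × 1.4150 ≈ 32852 mi.

32852 mi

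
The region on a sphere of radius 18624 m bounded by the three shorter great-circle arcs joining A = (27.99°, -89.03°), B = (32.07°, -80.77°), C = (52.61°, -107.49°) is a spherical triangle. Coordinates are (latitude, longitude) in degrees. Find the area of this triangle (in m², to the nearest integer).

Side lengths (central angles): a = 0.4918, b = 0.4918, c = 0.1436 rad; semiperimeter s = 0.5636.
By l'Huilier's theorem, tan(E/4) = √[tan(s/2) tan((s−a)/2) tan((s−b)/2) tan((s−c)/2)], giving spherical excess E = 0.0357 rad.
Area = E·R² = 0.0357 × (18624)² ≈ 12379686 m².

12379686 m²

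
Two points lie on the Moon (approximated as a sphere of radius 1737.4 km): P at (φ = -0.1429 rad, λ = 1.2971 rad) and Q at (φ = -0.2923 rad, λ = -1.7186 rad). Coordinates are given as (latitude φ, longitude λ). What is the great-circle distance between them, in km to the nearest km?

With latitudes φ₁ = -8.188°, φ₂ = -16.748° and longitude difference Δλ = -172.787°:
cos c = sin φ₁ sin φ₂ + cos φ₁ cos φ₂ cos Δλ = (-0.1424)(-0.2882) + (0.9898)(0.9576)(-0.9921) = -0.89928,
so c = arccos(-0.89928) = 2.68893 rad.
Distance = R·c = 1737.4 × 2.6889 ≈ 4672 km.

4672 km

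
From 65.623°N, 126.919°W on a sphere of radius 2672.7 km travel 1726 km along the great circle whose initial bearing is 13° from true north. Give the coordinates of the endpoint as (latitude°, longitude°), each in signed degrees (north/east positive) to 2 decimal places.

75.80°, 19.58°

Angular distance δ = d/R = 1726/2672.7 = 0.64579 rad; initial bearing θ = 0.2269 rad.
sin φ₂ = sin φ₁ cos δ + cos φ₁ sin δ cos θ = (0.9108)(0.7986) + (0.4127)(0.6018)(0.9744) = 0.9695, so φ₂ = 75.80°.
Δλ = atan2(sin θ sin δ cos φ₁, cos δ − sin φ₁ sin φ₂) = atan2(0.0559, -0.0844) = 146.495°.
λ₂ = -126.919° + 146.495° = 19.58°.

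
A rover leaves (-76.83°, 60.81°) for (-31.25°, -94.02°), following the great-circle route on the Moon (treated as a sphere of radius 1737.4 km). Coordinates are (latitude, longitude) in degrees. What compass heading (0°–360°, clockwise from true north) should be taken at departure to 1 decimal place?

202.6°

With φ₁ = -1.3409, φ₂ = -0.5454, Δλ = -2.7023 rad, the forward-azimuth formula gives
θ = atan2( sin Δλ cos φ₂ , cos φ₁ sin φ₂ − sin φ₁ cos φ₂ cos Δλ ) = atan2(-0.3636, -0.8716) = -157.36°.
Adding 360° brings this into [0°, 360°): 202.6°.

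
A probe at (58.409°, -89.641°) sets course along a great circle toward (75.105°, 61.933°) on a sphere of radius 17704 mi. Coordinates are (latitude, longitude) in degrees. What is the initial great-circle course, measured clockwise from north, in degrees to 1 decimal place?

With φ₁ = 1.0194, φ₂ = 1.3108, Δλ = 2.6455 rad, the forward-azimuth formula gives
θ = atan2( sin Δλ cos φ₂ , cos φ₁ sin φ₂ − sin φ₁ cos φ₂ cos Δλ ) = atan2(0.1224, 0.6988) = 9.93°.
So the initial bearing is 9.9°.

9.9°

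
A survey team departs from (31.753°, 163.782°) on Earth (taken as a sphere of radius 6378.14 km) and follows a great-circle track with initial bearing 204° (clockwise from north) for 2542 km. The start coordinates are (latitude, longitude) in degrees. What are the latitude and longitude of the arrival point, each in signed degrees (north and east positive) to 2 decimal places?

10.58°, 154.54°

Angular distance δ = d/R = 2542/6378.14 = 0.39855 rad; initial bearing θ = 3.5605 rad.
sin φ₂ = sin φ₁ cos δ + cos φ₁ sin δ cos θ = (0.5263)(0.9216) + (0.8503)(0.3881)(-0.9135) = 0.1835, so φ₂ = 10.58°.
Δλ = atan2(sin θ sin δ cos φ₁, cos δ − sin φ₁ sin φ₂) = atan2(-0.1342, 0.8250) = -9.240°.
λ₂ = 163.782° − 9.240° = 154.54°.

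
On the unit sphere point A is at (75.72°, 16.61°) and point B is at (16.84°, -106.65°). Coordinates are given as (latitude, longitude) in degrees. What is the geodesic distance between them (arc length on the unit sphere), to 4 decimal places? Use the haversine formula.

1.4189

With latitudes φ₁ = 75.720°, φ₂ = 16.840° and longitude difference Δλ = -123.260°:
Haversine: a = sin²(Δφ/2) + cos φ₁ cos φ₂ sin²(Δλ/2) = 0.2416 + (0.2467)(0.9571)(0.7742) = 0.42436.
Central angle c = 2·arcsin(√a) = 1.41894 rad.
On the unit sphere the arc length equals the central angle: 1.4189.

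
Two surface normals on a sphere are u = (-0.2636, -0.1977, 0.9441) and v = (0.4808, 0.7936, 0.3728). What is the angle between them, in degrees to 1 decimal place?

86.1°

u·v = 0.0683; |u| = 0.9999, |v| = 1.0000.
cos θ = (u·v)/(|u||v|) = 0.0683, so θ = 86.1°.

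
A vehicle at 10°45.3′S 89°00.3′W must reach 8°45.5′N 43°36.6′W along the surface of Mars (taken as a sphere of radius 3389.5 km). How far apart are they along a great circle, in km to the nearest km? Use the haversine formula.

Let φ₁ = -0.1877 rad, φ₂ = 0.1529 rad, and Δλ = 0.7923 rad.
Haversine: a = sin²(Δφ/2) + cos φ₁ cos φ₂ sin²(Δλ/2) = 0.0287 + (0.9824)(0.9883)(0.1489) = 0.17329.
Central angle c = 2·arcsin(√a) = 0.85870 rad.
Distance = R·c = 3389.5 × 0.8587 ≈ 2911 km.

2911 km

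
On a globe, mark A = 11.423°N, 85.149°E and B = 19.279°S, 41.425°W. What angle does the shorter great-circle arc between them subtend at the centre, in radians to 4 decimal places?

With latitudes φ₁ = 11.423°, φ₂ = -19.279° and longitude difference Δλ = -126.574°:
cos c = sin φ₁ sin φ₂ + cos φ₁ cos φ₂ cos Δλ = (0.1981)(-0.3302) + (0.9802)(0.9439)(-0.5959) = -0.61669,
so c = arccos(-0.61669) = 2.23533 rad.
So the angular separation is 2.2353 rad.

2.2353 rad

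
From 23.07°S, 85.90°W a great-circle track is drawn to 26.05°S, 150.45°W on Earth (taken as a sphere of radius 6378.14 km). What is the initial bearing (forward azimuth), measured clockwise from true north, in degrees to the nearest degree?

253°

Δλ = -64.550° = -1.1266 rad.
y = sin Δλ · cos φ₂ = (-0.9030)(0.8984) = -0.8112
x = cos φ₁ sin φ₂ − sin φ₁ cos φ₂ cos Δλ = (0.9200)(-0.4392) − (-0.3919)(0.8984)(0.4297) = -0.2528
θ = atan2(y, x) = -107.31°; adding 360° gives 253°.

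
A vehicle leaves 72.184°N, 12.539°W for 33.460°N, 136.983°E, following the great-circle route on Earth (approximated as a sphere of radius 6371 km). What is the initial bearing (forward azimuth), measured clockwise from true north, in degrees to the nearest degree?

26°

Δλ = 149.522° = 2.6097 rad.
y = sin Δλ · cos φ₂ = (0.5072)(0.8343) = 0.4231
x = cos φ₁ sin φ₂ − sin φ₁ cos φ₂ cos Δλ = (0.3060)(0.5514) − (0.9520)(0.8343)(-0.8618) = 0.8532
θ = atan2(y, x) = 26.38°, so the bearing is 26°.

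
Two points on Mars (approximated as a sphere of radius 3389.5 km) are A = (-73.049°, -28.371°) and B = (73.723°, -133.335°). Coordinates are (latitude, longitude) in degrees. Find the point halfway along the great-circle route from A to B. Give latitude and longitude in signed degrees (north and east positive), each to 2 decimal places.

0.55°, -79.38°

Central angle δ = 2.7914 rad. Interpolating on the sphere with fraction f = 0.5:
P = [sin((1−f)δ)·A + sin(fδ)·B] / sin δ = 2.8704·A + 2.8704·B in Cartesian coordinates,
giving P = (0.1842, -0.9828, 0.0097), i.e. latitude 0.55°, longitude -79.38°.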